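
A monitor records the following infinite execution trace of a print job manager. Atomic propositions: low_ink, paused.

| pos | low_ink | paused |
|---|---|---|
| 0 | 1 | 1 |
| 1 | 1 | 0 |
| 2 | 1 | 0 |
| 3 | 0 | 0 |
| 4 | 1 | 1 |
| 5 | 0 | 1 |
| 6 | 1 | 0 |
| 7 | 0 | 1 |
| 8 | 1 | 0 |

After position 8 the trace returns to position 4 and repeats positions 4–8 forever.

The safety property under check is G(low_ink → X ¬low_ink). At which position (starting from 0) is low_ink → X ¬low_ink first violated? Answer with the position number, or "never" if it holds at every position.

0

At position 0 the labels are {low_ink, paused} and the next position 1 has {low_ink}, so low_ink → X ¬low_ink is false there. This is the first violation.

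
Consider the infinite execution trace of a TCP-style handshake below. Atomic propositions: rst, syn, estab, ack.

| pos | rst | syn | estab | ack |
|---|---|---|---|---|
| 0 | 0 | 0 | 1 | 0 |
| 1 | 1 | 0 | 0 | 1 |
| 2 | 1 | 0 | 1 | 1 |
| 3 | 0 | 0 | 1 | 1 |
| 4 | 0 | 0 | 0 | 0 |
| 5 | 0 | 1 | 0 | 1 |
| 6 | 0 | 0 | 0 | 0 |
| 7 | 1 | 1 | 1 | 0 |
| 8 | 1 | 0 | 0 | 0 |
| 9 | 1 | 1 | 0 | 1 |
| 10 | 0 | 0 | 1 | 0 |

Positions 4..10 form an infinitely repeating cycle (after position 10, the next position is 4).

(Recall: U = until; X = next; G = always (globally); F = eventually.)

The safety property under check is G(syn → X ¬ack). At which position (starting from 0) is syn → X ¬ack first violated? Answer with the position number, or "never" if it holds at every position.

syn → X ¬ack holds at every position 0..10, and those are all the positions the trace ever visits, so the invariant G(syn → X ¬ack) is never violated.

never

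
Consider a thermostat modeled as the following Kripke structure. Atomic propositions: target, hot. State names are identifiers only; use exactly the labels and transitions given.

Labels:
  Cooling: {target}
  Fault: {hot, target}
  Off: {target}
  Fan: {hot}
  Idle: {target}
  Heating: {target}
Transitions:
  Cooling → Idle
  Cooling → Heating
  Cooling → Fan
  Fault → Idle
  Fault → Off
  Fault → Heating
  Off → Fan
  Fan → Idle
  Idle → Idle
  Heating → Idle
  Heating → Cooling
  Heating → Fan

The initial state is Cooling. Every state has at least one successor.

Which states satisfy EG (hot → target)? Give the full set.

{Cooling, Fault, Idle, Heating}

States satisfying hot → target: {Cooling, Fault, Off, Idle, Heating}.
States satisfying EG (hot → target): {Cooling, Fault, Idle, Heating}.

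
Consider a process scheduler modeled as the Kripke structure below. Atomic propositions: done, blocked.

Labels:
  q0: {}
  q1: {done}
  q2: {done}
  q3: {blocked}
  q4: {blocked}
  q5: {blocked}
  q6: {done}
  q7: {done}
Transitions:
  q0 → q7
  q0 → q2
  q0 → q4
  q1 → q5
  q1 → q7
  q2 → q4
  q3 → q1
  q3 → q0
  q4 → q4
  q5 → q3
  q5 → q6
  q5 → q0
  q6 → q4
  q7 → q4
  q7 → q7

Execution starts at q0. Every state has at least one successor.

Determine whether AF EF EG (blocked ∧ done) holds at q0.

States satisfying EF EG (blocked ∧ done): ∅.
States satisfying AF EF EG (blocked ∧ done): ∅.
There is a path from q0 along which EF EG (blocked ∧ done) never holds.
q0 ∉ Sat(AF EF EG (blocked ∧ done)).

Violated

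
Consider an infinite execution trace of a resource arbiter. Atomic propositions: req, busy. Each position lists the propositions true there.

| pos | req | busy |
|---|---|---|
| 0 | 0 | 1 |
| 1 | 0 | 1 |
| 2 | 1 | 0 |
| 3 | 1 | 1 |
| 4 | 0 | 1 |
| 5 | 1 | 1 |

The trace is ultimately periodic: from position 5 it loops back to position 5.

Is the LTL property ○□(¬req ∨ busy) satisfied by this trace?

The position after 0 is 1; □(¬req ∨ busy) is false there.

No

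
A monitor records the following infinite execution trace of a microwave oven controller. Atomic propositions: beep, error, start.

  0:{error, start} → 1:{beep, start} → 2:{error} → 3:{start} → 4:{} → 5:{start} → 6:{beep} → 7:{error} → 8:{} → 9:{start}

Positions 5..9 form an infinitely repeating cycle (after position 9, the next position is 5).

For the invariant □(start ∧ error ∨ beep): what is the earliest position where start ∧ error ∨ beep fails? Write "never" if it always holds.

Check start ∧ error ∨ beep at each position in order: 0 ✓, 1 ✓.
At position 2 the labels are {error}, so start ∧ error ∨ beep is false there. This is the first violation.

2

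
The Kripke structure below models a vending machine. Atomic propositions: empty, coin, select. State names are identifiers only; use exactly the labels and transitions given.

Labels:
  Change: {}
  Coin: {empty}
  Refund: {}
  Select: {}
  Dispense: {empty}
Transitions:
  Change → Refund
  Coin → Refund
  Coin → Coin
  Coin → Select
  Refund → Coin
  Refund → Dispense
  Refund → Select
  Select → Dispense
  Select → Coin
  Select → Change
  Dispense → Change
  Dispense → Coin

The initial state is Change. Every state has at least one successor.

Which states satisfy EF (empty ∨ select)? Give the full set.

{Change, Coin, Refund, Select, Dispense}

States satisfying empty ∨ select: {Coin, Dispense}.
States satisfying EF (empty ∨ select): {Change, Coin, Refund, Select, Dispense}.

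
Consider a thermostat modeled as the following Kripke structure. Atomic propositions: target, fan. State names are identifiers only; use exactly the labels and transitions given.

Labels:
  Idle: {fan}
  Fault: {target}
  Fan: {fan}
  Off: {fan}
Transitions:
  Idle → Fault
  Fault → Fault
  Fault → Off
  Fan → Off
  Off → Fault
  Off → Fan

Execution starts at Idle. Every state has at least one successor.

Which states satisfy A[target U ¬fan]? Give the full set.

{Fault}

States satisfying target: {Fault}.
States satisfying ¬fan: {Fault}.
States satisfying A[target U ¬fan]: {Fault}.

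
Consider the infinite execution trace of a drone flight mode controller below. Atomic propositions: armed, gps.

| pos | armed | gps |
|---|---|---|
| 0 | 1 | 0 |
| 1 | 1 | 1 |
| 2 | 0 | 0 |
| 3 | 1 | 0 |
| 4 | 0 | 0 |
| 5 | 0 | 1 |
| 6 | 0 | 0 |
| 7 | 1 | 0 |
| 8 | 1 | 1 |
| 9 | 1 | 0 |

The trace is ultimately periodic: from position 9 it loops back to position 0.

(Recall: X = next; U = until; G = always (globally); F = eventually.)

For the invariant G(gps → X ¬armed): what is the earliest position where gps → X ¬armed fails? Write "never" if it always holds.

Check gps → X ¬armed at each position in order: 0 ✓, 1 ✓, 2 ✓, 3 ✓, 4 ✓, 5 ✓, 6 ✓, 7 ✓.
At position 8 the labels are {armed, gps} and the next position 9 has {armed}, so gps → X ¬armed is false there. This is the first violation.

8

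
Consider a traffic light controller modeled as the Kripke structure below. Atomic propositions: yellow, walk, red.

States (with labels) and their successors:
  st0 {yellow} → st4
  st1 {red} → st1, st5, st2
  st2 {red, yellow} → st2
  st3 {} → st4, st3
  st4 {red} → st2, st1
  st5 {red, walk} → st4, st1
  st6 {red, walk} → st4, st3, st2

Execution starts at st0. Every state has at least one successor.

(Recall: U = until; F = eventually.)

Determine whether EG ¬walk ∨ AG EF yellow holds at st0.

Holds

States satisfying ¬walk: {st0, st1, st2, st3, st4}.
States satisfying EG ¬walk: {st0, st1, st2, st3, st4}.
States satisfying EF yellow: {st0, st1, st2, st3, st4, st5, st6}.
States satisfying AG EF yellow: {st0, st1, st2, st3, st4, st5, st6}.
States satisfying EG ¬walk ∨ AG EF yellow: {st0, st1, st2, st3, st4, st5, st6}.
st0 ∈ Sat(EG ¬walk ∨ AG EF yellow).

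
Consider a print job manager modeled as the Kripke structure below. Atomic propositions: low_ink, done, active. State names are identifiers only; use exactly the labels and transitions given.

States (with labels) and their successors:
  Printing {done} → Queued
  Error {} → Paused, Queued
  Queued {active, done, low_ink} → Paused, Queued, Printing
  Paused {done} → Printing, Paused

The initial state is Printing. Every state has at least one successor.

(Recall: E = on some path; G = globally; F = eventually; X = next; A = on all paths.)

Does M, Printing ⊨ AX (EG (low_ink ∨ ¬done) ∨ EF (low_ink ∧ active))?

States satisfying EG (low_ink ∨ ¬done) ∨ EF (low_ink ∧ active): {Printing, Error, Queued, Paused}.
States satisfying AX (EG (low_ink ∨ ¬done) ∨ EF (low_ink ∧ active)): {Printing, Error, Queued, Paused}.
Printing ∈ Sat(AX (EG (low_ink ∨ ¬done) ∨ EF (low_ink ∧ active))).

Holds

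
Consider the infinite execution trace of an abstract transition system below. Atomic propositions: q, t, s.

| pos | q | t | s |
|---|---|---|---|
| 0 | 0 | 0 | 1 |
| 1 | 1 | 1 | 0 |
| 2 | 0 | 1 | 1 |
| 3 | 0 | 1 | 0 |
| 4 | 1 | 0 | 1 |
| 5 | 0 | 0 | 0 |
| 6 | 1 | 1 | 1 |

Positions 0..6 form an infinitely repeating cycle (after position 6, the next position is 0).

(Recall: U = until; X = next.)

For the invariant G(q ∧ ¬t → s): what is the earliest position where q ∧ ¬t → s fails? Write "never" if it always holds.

never

q ∧ ¬t → s holds at every position 0..6, and those are all the positions the trace ever visits, so the invariant G(q ∧ ¬t → s) is never violated.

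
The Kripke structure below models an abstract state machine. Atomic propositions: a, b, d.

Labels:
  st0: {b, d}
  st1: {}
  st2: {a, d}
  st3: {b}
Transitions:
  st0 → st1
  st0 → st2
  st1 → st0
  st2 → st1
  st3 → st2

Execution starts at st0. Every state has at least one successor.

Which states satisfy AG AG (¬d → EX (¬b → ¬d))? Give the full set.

States satisfying AG (¬d → EX (¬b → ¬d)): {st0, st1, st2}.
States satisfying AG AG (¬d → EX (¬b → ¬d)): {st0, st1, st2}.

{st0, st1, st2}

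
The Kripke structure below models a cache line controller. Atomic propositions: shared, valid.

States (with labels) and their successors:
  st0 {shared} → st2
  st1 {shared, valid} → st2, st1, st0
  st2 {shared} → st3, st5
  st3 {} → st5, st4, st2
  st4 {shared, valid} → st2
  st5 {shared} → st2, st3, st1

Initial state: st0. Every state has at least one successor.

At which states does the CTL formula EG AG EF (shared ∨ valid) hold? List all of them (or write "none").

{st0, st1, st2, st3, st4, st5}

States satisfying AG EF (shared ∨ valid): {st0, st1, st2, st3, st4, st5}.
States satisfying EG AG EF (shared ∨ valid): {st0, st1, st2, st3, st4, st5}.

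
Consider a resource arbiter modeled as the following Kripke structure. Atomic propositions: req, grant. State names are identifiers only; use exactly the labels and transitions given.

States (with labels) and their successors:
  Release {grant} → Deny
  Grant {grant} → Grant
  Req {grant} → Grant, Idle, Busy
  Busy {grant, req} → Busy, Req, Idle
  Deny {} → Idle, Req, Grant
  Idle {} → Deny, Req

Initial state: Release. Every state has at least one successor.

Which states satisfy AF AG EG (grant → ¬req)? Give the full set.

{Grant}

States satisfying AG EG (grant → ¬req): {Grant}.
States satisfying AF AG EG (grant → ¬req): {Grant}.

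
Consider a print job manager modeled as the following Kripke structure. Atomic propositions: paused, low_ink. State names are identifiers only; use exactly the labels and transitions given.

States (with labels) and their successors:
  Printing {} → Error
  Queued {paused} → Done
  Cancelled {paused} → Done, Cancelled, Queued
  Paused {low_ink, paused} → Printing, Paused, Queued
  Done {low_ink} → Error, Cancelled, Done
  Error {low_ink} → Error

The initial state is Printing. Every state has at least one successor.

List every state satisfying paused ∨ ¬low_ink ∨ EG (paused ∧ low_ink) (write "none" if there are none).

States satisfying ¬low_ink: {Printing, Queued, Cancelled}.
States satisfying paused ∨ ¬low_ink: {Printing, Queued, Cancelled, Paused}.
States satisfying paused ∧ low_ink: {Paused}.
States satisfying EG (paused ∧ low_ink): {Paused}.
States satisfying paused ∨ ¬low_ink ∨ EG (paused ∧ low_ink): {Printing, Queued, Cancelled, Paused}.

{Printing, Queued, Cancelled, Paused}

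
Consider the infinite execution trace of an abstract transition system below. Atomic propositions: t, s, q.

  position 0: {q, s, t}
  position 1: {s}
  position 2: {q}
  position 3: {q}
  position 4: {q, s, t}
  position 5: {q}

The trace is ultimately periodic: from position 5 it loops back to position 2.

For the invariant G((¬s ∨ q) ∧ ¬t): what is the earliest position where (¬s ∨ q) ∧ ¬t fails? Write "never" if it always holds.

At position 0 the labels are {q, s, t}, so (¬s ∨ q) ∧ ¬t is false there. This is the first violation.

0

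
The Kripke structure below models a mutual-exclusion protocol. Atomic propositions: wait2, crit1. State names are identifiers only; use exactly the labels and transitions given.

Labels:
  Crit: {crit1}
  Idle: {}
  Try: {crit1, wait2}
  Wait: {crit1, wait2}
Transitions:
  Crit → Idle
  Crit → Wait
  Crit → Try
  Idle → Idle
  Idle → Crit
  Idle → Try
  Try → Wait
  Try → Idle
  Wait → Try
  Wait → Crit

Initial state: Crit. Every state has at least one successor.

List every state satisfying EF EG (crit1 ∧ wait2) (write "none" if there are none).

{Crit, Idle, Try, Wait}

States satisfying EG (crit1 ∧ wait2): {Try, Wait}.
States satisfying EF EG (crit1 ∧ wait2): {Crit, Idle, Try, Wait}.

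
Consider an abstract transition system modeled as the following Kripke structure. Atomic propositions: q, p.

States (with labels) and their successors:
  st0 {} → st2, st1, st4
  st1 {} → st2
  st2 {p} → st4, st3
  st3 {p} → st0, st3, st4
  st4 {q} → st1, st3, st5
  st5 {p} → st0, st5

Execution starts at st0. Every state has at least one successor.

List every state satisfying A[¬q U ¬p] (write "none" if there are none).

States satisfying ¬q: {st0, st1, st2, st3, st5}.
States satisfying ¬p: {st0, st1, st4}.
States satisfying A[¬q U ¬p]: {st0, st1, st4}.

{st0, st1, st4}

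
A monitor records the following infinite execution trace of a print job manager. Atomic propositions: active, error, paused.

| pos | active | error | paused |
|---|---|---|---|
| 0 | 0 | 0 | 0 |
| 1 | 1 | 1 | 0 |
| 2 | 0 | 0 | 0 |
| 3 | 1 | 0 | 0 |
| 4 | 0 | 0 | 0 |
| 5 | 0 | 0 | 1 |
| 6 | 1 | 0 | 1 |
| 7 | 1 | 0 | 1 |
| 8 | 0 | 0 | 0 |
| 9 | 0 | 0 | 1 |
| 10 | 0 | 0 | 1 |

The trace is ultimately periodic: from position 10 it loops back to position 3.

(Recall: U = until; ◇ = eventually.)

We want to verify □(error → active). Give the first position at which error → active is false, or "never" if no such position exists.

error → active holds at every position 0..10, and those are all the positions the trace ever visits, so the invariant □(error → active) is never violated.

never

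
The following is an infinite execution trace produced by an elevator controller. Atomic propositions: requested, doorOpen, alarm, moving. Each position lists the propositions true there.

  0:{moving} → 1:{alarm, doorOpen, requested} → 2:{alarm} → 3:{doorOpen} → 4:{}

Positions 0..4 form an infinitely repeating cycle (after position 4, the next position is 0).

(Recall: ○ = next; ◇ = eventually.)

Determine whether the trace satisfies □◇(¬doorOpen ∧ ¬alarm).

Holds

◇(¬doorOpen ∧ ¬alarm) holds at every position 0..4, and those are all positions ever visited, so □◇(¬doorOpen ∧ ¬alarm) holds.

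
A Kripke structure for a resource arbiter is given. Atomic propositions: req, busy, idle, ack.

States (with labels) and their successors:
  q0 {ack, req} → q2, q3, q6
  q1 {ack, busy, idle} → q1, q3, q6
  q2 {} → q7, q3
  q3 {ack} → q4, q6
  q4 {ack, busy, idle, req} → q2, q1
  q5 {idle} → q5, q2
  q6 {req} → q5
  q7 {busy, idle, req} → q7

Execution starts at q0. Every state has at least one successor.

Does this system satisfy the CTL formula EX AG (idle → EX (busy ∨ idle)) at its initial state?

Yes

States satisfying AG (idle → EX (busy ∨ idle)): {q0, q1, q2, q3, q4, q5, q6, q7}.
States satisfying EX AG (idle → EX (busy ∨ idle)): {q0, q1, q2, q3, q4, q5, q6, q7}.
q0 ∈ Sat(EX AG (idle → EX (busy ∨ idle))).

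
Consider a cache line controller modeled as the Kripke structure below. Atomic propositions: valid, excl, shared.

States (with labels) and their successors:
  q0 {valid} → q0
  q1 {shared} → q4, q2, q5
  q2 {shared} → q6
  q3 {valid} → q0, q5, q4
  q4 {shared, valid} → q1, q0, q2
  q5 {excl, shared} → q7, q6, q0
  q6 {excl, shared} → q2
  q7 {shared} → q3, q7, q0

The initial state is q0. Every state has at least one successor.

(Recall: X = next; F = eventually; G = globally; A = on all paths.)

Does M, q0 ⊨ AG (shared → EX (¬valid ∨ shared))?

States satisfying shared → EX (¬valid ∨ shared): {q0, q1, q2, q3, q4, q5, q6, q7}.
States satisfying AG (shared → EX (¬valid ∨ shared)): {q0, q1, q2, q3, q4, q5, q6, q7}.
Every state reachable from q0 satisfies shared → EX (¬valid ∨ shared).
q0 ∈ Sat(AG (shared → EX (¬valid ∨ shared))).

Satisfied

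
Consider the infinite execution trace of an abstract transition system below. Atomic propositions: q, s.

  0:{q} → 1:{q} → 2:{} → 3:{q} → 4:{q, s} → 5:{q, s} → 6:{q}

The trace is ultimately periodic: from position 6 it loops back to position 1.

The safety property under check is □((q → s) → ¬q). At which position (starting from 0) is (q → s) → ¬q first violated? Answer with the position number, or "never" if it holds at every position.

Check (q → s) → ¬q at each position in order: 0 ✓, 1 ✓, 2 ✓, 3 ✓.
At position 4 the labels are {q, s}, so (q → s) → ¬q is false there. This is the first violation.

4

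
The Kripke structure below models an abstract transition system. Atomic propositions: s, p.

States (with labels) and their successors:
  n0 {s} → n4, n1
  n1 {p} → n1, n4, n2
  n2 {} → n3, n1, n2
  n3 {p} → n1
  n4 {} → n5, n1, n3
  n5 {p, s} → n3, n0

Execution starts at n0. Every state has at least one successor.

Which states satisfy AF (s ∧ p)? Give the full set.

{n5}

States satisfying s ∧ p: {n5}.
States satisfying AF (s ∧ p): {n5}.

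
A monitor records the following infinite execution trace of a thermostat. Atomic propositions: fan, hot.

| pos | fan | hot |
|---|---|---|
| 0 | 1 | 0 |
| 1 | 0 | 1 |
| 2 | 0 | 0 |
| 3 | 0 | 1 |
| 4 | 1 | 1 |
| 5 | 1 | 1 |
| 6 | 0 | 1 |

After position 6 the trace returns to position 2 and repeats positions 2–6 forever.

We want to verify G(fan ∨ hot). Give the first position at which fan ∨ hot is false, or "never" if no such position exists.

Check fan ∨ hot at each position in order: 0 ✓, 1 ✓.
At position 2 the labels are {}, so fan ∨ hot is false there. This is the first violation.

2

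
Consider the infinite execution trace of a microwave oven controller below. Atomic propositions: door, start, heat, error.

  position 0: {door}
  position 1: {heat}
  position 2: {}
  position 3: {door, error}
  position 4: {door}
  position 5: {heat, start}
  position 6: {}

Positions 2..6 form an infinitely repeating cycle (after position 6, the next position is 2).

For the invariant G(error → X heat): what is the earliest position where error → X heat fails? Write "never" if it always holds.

3

Check error → X heat at each position in order: 0 ✓, 1 ✓, 2 ✓.
At position 3 the labels are {door, error} and the next position 4 has {door}, so error → X heat is false there. This is the first violation.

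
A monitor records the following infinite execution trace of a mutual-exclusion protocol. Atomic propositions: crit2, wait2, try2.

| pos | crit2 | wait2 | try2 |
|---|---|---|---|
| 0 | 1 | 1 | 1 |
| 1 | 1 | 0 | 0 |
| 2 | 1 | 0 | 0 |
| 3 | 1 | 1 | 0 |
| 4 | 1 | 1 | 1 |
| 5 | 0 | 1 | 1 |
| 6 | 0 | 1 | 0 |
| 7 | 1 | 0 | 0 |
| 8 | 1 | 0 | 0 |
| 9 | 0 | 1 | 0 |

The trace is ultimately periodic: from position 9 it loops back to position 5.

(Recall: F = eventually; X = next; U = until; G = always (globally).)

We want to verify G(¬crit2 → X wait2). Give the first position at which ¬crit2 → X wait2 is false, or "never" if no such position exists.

Check ¬crit2 → X wait2 at each position in order: 0 ✓, 1 ✓, 2 ✓, 3 ✓, 4 ✓, 5 ✓.
At position 6 the labels are {wait2} and the next position 7 has {crit2}, so ¬crit2 → X wait2 is false there. This is the first violation.

6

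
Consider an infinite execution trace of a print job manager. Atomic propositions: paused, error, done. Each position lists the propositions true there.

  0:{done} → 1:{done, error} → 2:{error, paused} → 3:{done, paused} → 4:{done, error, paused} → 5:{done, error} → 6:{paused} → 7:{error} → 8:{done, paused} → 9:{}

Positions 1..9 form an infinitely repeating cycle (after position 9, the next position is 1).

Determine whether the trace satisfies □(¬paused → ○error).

No

¬paused → ○error must hold at every position from 0 onward. It fails at position 5, so □(¬paused → ○error) is false.
Positions where ¬paused holds: 0, 1, 5, 7, 9.
Check ○error at each: 0→ok, 1→ok, 5→fails, 7→fails, 9→ok.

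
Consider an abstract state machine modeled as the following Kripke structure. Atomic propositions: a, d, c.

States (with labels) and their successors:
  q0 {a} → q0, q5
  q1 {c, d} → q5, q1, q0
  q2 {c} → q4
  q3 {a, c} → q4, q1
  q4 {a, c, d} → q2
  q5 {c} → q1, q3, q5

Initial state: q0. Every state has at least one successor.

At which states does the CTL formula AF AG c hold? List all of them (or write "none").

States satisfying AG c: {q2, q4}.
States satisfying AF AG c: {q2, q4}.

{q2, q4}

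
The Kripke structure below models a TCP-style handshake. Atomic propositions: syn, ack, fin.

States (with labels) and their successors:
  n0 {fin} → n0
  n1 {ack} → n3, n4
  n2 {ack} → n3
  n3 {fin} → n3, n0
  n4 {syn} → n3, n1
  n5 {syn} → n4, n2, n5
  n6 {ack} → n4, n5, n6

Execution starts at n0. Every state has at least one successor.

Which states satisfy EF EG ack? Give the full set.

{n6}

States satisfying EG ack: {n6}.
States satisfying EF EG ack: {n6}.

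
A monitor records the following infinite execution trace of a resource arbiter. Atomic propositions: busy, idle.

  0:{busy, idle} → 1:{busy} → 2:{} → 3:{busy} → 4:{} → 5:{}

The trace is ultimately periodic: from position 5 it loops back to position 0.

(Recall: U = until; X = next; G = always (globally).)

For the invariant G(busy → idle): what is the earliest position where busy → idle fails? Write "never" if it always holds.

1

Check busy → idle at each position in order: 0 ✓.
At position 1 the labels are {busy}, so busy → idle is false there. This is the first violation.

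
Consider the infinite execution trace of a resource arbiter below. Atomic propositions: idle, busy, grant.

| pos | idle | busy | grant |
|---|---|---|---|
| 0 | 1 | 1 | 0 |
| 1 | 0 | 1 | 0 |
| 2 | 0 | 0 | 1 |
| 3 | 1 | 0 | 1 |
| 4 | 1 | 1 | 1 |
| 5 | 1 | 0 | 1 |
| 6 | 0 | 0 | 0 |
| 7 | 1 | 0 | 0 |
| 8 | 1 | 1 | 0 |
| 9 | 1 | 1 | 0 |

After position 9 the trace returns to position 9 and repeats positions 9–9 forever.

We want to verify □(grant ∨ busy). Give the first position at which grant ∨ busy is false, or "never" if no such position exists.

Check grant ∨ busy at each position in order: 0 ✓, 1 ✓, 2 ✓, 3 ✓, 4 ✓, 5 ✓.
At position 6 the labels are {}, so grant ∨ busy is false there. This is the first violation.

6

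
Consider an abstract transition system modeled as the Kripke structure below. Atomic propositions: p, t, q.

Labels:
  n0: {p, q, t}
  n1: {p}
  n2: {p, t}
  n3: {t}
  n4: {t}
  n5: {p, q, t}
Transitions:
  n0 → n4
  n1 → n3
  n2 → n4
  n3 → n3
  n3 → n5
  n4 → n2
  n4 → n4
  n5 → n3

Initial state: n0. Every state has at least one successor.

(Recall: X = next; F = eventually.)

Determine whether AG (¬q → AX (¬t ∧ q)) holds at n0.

States satisfying ¬q → AX (¬t ∧ q): {n0, n5}.
States satisfying AG (¬q → AX (¬t ∧ q)): ∅.
n2 is reachable from n0 and violates ¬q → AX (¬t ∧ q), so AG fails at n0.
n0 ∉ Sat(AG (¬q → AX (¬t ∧ q))).

Does not hold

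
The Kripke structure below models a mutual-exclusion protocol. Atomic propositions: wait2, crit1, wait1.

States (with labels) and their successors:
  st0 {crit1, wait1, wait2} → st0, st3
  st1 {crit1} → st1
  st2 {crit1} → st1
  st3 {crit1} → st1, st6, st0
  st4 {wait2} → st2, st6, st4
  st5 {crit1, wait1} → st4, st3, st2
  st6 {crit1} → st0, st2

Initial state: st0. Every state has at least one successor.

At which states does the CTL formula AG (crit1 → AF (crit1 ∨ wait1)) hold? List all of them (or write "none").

{st0, st1, st2, st3, st4, st5, st6}

States satisfying crit1 → AF (crit1 ∨ wait1): {st0, st1, st2, st3, st4, st5, st6}.
States satisfying AG (crit1 → AF (crit1 ∨ wait1)): {st0, st1, st2, st3, st4, st5, st6}.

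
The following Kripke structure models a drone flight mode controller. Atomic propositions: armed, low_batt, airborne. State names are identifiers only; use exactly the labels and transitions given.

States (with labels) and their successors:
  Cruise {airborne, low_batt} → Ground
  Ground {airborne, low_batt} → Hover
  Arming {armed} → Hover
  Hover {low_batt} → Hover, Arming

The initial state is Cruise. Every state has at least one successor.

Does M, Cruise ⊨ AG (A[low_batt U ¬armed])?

States satisfying A[low_batt U ¬armed]: {Cruise, Ground, Hover}.
States satisfying AG (A[low_batt U ¬armed]): ∅.
Arming is reachable from Cruise and violates A[low_batt U ¬armed], so AG fails at Cruise.
Cruise ∉ Sat(AG (A[low_batt U ¬armed])).

Does not hold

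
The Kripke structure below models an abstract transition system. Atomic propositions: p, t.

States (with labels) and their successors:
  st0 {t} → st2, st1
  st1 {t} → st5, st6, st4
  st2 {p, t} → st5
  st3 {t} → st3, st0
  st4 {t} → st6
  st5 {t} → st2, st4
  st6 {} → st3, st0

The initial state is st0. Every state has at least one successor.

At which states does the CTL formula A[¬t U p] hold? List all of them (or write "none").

{st2}

States satisfying ¬t: {st6}.
States satisfying p: {st2}.
States satisfying A[¬t U p]: {st2}.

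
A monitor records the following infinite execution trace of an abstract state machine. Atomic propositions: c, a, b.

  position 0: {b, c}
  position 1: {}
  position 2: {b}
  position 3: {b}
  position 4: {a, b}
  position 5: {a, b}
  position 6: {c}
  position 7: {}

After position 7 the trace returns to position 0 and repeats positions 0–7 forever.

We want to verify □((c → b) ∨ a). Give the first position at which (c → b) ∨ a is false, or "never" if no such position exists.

6

Check (c → b) ∨ a at each position in order: 0 ✓, 1 ✓, 2 ✓, 3 ✓, 4 ✓, 5 ✓.
At position 6 the labels are {c}, so (c → b) ∨ a is false there. This is the first violation.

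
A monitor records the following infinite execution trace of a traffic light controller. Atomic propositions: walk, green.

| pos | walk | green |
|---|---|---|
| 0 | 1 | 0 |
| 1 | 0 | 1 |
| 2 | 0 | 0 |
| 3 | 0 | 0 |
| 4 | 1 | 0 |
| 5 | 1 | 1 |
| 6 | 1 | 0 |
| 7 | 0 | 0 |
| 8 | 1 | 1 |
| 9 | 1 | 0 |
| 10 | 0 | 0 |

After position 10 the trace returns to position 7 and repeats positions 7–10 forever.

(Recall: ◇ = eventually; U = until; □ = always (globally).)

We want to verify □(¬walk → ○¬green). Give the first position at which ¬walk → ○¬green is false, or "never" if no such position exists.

7

Check ¬walk → ○¬green at each position in order: 0 ✓, 1 ✓, 2 ✓, 3 ✓, 4 ✓, 5 ✓, 6 ✓.
At position 7 the labels are {} and the next position 8 has {green, walk}, so ¬walk → ○¬green is false there. This is the first violation.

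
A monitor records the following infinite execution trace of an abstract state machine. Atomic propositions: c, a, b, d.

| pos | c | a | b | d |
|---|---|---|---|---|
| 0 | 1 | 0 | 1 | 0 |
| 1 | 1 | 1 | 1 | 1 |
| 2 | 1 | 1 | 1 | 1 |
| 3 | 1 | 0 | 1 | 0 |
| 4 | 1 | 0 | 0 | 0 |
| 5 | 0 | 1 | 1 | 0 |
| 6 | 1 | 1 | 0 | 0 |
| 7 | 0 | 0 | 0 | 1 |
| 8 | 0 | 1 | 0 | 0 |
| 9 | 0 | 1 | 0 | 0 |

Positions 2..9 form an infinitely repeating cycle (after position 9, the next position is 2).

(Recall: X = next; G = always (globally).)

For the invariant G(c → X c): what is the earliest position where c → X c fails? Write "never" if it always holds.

4

Check c → X c at each position in order: 0 ✓, 1 ✓, 2 ✓, 3 ✓.
At position 4 the labels are {c} and the next position 5 has {a, b}, so c → X c is false there. This is the first violation.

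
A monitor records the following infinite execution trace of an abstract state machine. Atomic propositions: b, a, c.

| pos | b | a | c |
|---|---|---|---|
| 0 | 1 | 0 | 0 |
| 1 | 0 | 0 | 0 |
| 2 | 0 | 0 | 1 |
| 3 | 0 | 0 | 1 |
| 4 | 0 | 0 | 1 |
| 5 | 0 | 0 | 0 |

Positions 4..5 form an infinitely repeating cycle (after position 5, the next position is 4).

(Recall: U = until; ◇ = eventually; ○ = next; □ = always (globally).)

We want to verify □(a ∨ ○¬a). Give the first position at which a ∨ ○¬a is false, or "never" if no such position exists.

a ∨ ○¬a holds at every position 0..5, and those are all the positions the trace ever visits, so the invariant □(a ∨ ○¬a) is never violated.

never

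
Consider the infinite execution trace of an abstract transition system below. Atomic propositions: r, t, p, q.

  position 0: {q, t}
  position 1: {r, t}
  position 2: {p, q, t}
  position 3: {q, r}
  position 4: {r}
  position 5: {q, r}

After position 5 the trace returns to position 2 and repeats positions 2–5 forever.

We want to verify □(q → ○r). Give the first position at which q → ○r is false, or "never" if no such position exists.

Check q → ○r at each position in order: 0 ✓, 1 ✓, 2 ✓, 3 ✓, 4 ✓.
At position 5 the labels are {q, r} and the next position 2 has {p, q, t}, so q → ○r is false there. This is the first violation.

5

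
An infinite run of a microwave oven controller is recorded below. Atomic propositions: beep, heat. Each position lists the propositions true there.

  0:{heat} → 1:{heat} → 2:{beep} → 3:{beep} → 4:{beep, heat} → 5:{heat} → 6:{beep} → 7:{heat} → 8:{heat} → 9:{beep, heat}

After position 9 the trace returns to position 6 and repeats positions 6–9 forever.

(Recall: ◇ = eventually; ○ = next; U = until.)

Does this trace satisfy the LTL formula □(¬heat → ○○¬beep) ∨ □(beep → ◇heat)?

Yes

¬heat → ○○¬beep must hold at every position from 0 onward. It fails at position 2, so □(¬heat → ○○¬beep) is false.
Positions where ¬heat holds: 2, 3, 6.
Check ○○¬beep at each: 2→fails, 3→ok, 6→ok.
beep → ◇heat holds at every position 0..9, and those are all positions ever visited, so □(beep → ◇heat) holds.
Positions where beep holds: 2, 3, 4, 6, 9.
Check ◇heat at each: 2→ok, 3→ok, 4→ok, 6→ok, 9→ok.
At position 0: □(¬heat → ○○¬beep) is false; □(beep → ◇heat) is true; so □(¬heat → ○○¬beep) ∨ □(beep → ◇heat) is true.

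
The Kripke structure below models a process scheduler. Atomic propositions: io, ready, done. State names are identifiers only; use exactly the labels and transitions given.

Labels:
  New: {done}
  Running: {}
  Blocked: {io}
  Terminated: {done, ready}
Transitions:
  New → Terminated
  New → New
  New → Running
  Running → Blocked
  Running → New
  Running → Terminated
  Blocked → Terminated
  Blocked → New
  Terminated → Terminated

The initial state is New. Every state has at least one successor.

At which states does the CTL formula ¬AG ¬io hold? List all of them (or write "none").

{New, Running, Blocked}

States satisfying ¬io: {New, Running, Terminated}.
States satisfying AG ¬io: {Terminated}.
States satisfying ¬AG ¬io: {New, Running, Blocked}.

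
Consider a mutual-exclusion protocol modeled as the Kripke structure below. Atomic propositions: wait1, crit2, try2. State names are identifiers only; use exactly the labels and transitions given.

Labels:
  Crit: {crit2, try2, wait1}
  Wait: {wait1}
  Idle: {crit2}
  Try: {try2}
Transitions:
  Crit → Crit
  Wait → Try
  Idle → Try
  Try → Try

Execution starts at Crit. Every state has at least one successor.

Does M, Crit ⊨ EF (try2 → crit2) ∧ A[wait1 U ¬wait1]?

States satisfying try2 → crit2: {Crit, Wait, Idle}.
States satisfying EF (try2 → crit2): {Crit, Wait, Idle}.
States satisfying wait1: {Crit, Wait}.
States satisfying ¬wait1: {Idle, Try}.
States satisfying A[wait1 U ¬wait1]: {Wait, Idle, Try}.
States satisfying EF (try2 → crit2) ∧ A[wait1 U ¬wait1]: {Wait, Idle}.
Crit ∉ Sat(EF (try2 → crit2) ∧ A[wait1 U ¬wait1]).

Does not hold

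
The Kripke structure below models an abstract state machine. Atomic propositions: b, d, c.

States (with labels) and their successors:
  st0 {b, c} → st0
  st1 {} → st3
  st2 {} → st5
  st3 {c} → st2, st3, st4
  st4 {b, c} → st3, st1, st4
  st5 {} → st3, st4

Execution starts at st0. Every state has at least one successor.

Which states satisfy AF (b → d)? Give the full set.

States satisfying b → d: {st1, st2, st3, st5}.
States satisfying AF (b → d): {st1, st2, st3, st5}.

{st1, st2, st3, st5}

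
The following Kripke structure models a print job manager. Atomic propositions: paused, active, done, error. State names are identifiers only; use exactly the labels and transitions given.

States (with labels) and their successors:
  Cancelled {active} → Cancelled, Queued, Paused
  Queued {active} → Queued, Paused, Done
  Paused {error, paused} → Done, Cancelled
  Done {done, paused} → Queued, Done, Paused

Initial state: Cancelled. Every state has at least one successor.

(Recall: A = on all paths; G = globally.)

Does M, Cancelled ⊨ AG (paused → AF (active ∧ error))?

Violated

States satisfying paused → AF (active ∧ error): {Cancelled, Queued}.
States satisfying AG (paused → AF (active ∧ error)): ∅.
Done is reachable from Cancelled and violates paused → AF (active ∧ error), so AG fails at Cancelled.
Cancelled ∉ Sat(AG (paused → AF (active ∧ error))).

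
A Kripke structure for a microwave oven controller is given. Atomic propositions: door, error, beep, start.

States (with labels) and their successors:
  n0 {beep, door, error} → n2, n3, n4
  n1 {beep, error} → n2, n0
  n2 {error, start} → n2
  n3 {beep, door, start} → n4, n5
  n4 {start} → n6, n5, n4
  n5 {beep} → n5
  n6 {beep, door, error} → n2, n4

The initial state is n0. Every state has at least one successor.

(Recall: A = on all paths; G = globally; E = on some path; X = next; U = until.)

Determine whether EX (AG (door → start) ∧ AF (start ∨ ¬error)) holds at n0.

Yes

States satisfying AG (door → start) ∧ AF (start ∨ ¬error): {n2, n5}.
States satisfying EX (AG (door → start) ∧ AF (start ∨ ¬error)): {n0, n1, n2, n3, n4, n5, n6}.
n0 ∈ Sat(EX (AG (door → start) ∧ AF (start ∨ ¬error))).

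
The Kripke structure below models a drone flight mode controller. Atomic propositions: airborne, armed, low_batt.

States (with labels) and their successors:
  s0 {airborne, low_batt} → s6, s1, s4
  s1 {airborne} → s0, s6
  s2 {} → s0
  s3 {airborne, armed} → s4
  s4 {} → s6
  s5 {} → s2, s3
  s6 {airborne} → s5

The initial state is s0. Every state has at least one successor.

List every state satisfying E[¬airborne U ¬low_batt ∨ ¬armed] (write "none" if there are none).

{s0, s1, s2, s3, s4, s5, s6}

States satisfying ¬airborne: {s2, s4, s5}.
States satisfying ¬low_batt ∨ ¬armed: {s0, s1, s2, s3, s4, s5, s6}.
States satisfying E[¬airborne U ¬low_batt ∨ ¬armed]: {s0, s1, s2, s3, s4, s5, s6}.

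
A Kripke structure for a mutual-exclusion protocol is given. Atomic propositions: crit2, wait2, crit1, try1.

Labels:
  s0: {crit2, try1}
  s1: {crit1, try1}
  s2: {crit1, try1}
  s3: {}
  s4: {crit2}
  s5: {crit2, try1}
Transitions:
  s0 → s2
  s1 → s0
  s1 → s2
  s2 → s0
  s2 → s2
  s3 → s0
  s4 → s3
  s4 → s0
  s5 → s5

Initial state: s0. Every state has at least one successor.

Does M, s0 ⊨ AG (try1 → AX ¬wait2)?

States satisfying try1 → AX ¬wait2: {s0, s1, s2, s3, s4, s5}.
States satisfying AG (try1 → AX ¬wait2): {s0, s1, s2, s3, s4, s5}.
Every state reachable from s0 satisfies try1 → AX ¬wait2.
s0 ∈ Sat(AG (try1 → AX ¬wait2)).

Satisfied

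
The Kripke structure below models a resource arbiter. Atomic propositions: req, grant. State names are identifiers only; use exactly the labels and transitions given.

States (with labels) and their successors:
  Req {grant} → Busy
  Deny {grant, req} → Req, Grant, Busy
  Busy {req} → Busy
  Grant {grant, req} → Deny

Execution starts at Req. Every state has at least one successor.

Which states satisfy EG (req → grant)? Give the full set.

{Deny, Grant}

States satisfying req → grant: {Req, Deny, Grant}.
States satisfying EG (req → grant): {Deny, Grant}.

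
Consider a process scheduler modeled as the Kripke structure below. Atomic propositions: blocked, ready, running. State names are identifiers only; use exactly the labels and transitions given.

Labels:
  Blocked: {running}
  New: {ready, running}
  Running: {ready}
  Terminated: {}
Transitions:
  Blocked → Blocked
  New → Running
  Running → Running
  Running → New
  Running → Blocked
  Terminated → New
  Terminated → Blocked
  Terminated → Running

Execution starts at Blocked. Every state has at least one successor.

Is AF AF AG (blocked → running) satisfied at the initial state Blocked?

Satisfied

States satisfying AF AG (blocked → running): {Blocked, New, Running, Terminated}.
States satisfying AF AF AG (blocked → running): {Blocked, New, Running, Terminated}.
Blocked ∈ Sat(AF AF AG (blocked → running)).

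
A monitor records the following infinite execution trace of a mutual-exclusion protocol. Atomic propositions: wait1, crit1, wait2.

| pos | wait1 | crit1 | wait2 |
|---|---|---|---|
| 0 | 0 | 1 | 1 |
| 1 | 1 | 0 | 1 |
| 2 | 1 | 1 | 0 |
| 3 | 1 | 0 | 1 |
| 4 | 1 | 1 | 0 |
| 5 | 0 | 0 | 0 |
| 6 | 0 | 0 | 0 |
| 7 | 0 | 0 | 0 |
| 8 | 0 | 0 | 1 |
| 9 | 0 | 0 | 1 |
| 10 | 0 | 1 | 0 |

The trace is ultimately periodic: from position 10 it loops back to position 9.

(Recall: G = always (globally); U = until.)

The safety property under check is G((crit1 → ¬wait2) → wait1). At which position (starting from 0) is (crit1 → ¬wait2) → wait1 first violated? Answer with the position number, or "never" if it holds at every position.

5

Check (crit1 → ¬wait2) → wait1 at each position in order: 0 ✓, 1 ✓, 2 ✓, 3 ✓, 4 ✓.
At position 5 the labels are {}, so (crit1 → ¬wait2) → wait1 is false there. This is the first violation.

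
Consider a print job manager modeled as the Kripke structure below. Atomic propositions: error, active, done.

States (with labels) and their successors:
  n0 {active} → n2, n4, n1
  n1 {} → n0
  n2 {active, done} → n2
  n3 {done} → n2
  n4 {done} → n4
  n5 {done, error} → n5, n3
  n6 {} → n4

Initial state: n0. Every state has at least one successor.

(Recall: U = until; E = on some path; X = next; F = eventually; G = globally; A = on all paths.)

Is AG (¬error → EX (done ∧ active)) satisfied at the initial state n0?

States satisfying ¬error → EX (done ∧ active): {n0, n2, n3, n5}.
States satisfying AG (¬error → EX (done ∧ active)): {n2, n3, n5}.
n1 is reachable from n0 and violates ¬error → EX (done ∧ active), so AG fails at n0.
n0 ∉ Sat(AG (¬error → EX (done ∧ active))).

Does not hold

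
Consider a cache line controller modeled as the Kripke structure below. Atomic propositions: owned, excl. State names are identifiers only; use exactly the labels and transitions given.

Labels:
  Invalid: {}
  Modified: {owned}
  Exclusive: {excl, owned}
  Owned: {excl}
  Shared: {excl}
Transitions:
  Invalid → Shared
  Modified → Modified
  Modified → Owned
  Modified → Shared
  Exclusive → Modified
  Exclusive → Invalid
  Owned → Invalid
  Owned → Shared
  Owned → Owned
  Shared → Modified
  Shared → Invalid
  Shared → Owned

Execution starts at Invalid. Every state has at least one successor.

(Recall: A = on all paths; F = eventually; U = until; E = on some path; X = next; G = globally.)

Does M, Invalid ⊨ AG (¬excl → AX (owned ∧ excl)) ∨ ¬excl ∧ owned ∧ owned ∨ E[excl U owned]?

States satisfying ¬excl → AX (owned ∧ excl): {Exclusive, Owned, Shared}.
States satisfying AG (¬excl → AX (owned ∧ excl)): ∅.
States satisfying ¬excl: {Invalid, Modified}.
States satisfying ¬excl ∧ owned: {Modified}.
States satisfying ¬excl ∧ owned ∧ owned: {Modified}.
States satisfying excl: {Exclusive, Owned, Shared}.
States satisfying owned: {Modified, Exclusive}.
States satisfying E[excl U owned]: {Modified, Exclusive, Owned, Shared}.
States satisfying ¬excl ∧ owned ∧ owned ∨ E[excl U owned]: {Modified, Exclusive, Owned, Shared}.
States satisfying AG (¬excl → AX (owned ∧ excl)) ∨ ¬excl ∧ owned ∧ owned ∨ E[excl U owned]: {Modified, Exclusive, Owned, Shared}.
Invalid ∉ Sat(AG (¬excl → AX (owned ∧ excl)) ∨ ¬excl ∧ owned ∧ owned ∨ E[excl U owned]).

Violated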